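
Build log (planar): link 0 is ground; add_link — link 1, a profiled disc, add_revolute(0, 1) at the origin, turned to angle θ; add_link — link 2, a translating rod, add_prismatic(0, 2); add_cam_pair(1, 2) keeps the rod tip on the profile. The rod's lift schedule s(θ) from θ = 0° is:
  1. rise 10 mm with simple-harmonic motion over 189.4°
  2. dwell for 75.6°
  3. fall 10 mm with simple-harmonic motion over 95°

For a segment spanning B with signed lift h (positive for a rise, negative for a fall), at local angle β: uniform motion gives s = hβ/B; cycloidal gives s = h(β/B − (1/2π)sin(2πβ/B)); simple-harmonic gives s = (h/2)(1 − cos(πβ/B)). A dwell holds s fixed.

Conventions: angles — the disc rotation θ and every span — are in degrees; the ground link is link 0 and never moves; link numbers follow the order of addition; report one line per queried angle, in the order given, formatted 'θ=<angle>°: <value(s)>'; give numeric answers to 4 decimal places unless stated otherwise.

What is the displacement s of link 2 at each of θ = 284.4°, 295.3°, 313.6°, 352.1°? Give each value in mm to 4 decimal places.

seg 1 [0°–189.4°] simple-harmonic, h=10: full span → s += 10 → s = 10.0000
seg 2 [189.4°–265°] dwell: s stays 10.0000
seg 3 [265°–360°] simple-harmonic, h=-10: θ=284.4° here. β=19.4, B=95. -10/2·(1 − cos(π·0.2042)) = -0.9941 → s = 9.0059
seg 3 [265°–360°] simple-harmonic, h=-10: θ=295.3° here. β=30.3, B=95. -10/2·(1 − cos(π·0.3189)) = -2.3069 → s = 7.6931
seg 3 [265°–360°] simple-harmonic, h=-10: θ=313.6° here. β=48.6, B=95. -10/2·(1 − cos(π·0.5116)) = -5.1818 → s = 4.8182
seg 3 [265°–360°] simple-harmonic, h=-10: θ=352.1° here. β=87.1, B=95. -10/2·(1 − cos(π·0.9168)) = -9.8303 → s = 0.1697

θ=284.4°: 9.0059
θ=295.3°: 7.6931
θ=313.6°: 4.8182
θ=352.1°: 0.1697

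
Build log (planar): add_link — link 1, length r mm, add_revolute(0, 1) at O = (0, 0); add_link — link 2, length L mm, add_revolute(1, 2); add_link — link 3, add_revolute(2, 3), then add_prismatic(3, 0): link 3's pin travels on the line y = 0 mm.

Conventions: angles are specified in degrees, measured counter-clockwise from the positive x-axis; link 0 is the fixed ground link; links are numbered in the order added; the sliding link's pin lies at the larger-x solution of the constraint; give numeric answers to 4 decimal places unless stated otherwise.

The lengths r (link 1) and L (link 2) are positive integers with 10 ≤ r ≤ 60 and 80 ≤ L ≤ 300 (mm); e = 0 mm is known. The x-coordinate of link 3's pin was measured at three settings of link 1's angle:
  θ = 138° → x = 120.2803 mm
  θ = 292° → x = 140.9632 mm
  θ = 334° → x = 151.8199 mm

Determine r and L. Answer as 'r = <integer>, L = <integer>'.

constraint per measurement: (x − r cos θ)² + (r sin θ − e)² = L²
subtracting the θ₁ and θ₂ equations cancels the r² and L² terms:
r = (x₁² − x₂²) / (2[(x₁cos θ₁ + e sin θ₁) − (x₂cos θ₂ + e sin θ₂)]) = 19.0000 → r = 19
L² = (x₁ − r cos θ₁)² + (r sin θ₁ − e)² = 18225.0065 → L = 135.0000 → L = 135
check at θ₃=334°: x = 151.8199 (printed 151.8199) ✓

r = 19, L = 135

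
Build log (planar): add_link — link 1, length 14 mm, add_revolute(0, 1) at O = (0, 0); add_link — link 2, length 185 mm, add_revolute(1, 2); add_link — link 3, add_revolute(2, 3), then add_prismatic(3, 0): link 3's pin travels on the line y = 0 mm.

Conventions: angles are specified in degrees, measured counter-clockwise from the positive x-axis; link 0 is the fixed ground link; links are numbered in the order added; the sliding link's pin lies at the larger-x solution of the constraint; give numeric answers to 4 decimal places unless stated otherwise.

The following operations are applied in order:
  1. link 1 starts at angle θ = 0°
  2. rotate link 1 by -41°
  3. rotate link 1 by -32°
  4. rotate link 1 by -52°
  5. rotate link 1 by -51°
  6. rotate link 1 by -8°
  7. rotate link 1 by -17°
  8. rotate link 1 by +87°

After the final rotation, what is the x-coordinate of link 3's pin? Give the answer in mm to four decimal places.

geometry: r = 14 mm, L = 185 mm, e = 0 mm; θ starts at 0°
rotate link 1 by -41°: θ ← 0° -41° = -41°
rotate link 1 by -32°: θ ← -41° -32° = -73°
rotate link 1 by -52°: θ ← -73° -52° = -125°
rotate link 1 by -51°: θ ← -125° -51° = -176°
rotate link 1 by -8°: θ ← -176° -8° = -184°
rotate link 1 by -17°: θ ← -184° -17° = -201°
rotate link 1 by +87°: θ ← -201° +87° = -114°
crank pin P = (r cos θ, r sin θ) = (-5.694313, -12.789636)
h = r sin θ − e = -12.789636 − 0 = -12.789636
x = r cos θ + √(L² − h²) = -5.694313 + 184.557376 = 178.863063

178.8631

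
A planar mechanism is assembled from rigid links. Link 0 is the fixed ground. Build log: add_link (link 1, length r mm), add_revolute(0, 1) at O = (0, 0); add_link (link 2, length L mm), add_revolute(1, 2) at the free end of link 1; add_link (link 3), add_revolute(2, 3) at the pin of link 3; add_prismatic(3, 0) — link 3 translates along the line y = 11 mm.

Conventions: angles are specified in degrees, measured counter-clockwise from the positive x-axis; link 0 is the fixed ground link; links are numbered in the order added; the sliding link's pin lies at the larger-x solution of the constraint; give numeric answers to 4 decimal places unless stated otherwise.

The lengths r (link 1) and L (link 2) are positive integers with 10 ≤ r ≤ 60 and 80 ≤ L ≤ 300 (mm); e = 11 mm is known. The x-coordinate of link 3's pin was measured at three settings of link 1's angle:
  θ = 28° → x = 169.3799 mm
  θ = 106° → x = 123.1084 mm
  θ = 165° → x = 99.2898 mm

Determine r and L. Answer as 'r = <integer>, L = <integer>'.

constraint per measurement: (x − r cos θ)² + (r sin θ − e)² = L²
subtracting the θ₁ and θ₂ equations cancels the r² and L² terms:
r = (x₁² − x₂²) / (2[(x₁cos θ₁ + e sin θ₁) − (x₂cos θ₂ + e sin θ₂)]) = 38.0000 → r = 38
L² = (x₁ − r cos θ₁)² + (r sin θ₁ − e)² = 18496.0006 → L = 136.0000 → L = 136
check at θ₃=165°: x = 99.2898 (printed 99.2898) ✓

r = 38, L = 136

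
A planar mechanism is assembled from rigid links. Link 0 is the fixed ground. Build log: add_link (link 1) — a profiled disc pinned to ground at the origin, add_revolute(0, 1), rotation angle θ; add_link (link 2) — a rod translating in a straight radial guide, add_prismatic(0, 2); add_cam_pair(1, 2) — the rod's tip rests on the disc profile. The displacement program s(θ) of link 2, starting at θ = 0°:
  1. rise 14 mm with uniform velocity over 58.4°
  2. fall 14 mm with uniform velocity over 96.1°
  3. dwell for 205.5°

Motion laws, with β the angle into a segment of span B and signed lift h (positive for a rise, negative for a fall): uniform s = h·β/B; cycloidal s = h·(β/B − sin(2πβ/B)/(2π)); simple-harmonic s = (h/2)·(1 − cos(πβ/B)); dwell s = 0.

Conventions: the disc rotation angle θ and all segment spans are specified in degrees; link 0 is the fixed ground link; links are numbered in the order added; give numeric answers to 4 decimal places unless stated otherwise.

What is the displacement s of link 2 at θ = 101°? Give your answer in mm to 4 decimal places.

seg 1 [0°–58.4°] uniform, h=14: full span → s += 14 → s = 14.0000
seg 2 [58.4°–154.5°] uniform, h=-14: θ=101° here. β=42.6, B=96.1. -14·42.6/96.1 = -6.2060 → s = 7.7940

7.7940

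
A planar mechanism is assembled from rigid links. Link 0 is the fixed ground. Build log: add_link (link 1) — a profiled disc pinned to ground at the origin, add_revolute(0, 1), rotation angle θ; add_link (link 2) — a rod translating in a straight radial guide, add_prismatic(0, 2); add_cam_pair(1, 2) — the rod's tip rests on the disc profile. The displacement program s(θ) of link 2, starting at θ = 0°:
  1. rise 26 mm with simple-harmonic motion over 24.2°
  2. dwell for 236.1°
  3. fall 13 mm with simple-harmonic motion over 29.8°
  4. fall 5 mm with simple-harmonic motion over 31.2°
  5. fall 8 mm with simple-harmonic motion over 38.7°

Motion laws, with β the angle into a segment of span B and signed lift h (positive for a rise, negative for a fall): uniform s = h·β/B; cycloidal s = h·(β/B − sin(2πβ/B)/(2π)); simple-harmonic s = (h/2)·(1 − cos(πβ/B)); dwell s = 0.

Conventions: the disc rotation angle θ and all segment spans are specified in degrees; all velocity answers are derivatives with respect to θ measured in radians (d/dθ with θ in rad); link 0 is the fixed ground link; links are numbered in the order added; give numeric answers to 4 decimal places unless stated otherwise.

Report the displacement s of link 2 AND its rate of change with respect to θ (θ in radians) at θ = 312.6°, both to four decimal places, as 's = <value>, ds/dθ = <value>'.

seg 1 [0°–24.2°] simple-harmonic, h=26: full span → s += 26 → s = 26.0000
seg 2 [24.2°–260.3°] dwell: s stays 26.0000
seg 3 [260.3°–290.1°] simple-harmonic, h=-13: full span → s += -13 → s = 13.0000
seg 4 [290.1°–321.3°] simple-harmonic, h=-5: θ=312.6° here. β=22.5, B=31.2. -5/2·(1 − cos(π·0.7212)) = -4.1005 → s = 8.8995
velocity in seg [290.1°–321.3°] (simple-harmonic), θ in radians: β = 22.5° = 0.3927 rad, B = 31.2° = 0.5445 rad; ds/dθ = (πh/(2B)) sin(πβ/B) = (π·(-5)/(2·0.5445)) sin(π·0.7212) = -11.079773 mm/rad

s = 8.8995, ds/dθ = -11.0798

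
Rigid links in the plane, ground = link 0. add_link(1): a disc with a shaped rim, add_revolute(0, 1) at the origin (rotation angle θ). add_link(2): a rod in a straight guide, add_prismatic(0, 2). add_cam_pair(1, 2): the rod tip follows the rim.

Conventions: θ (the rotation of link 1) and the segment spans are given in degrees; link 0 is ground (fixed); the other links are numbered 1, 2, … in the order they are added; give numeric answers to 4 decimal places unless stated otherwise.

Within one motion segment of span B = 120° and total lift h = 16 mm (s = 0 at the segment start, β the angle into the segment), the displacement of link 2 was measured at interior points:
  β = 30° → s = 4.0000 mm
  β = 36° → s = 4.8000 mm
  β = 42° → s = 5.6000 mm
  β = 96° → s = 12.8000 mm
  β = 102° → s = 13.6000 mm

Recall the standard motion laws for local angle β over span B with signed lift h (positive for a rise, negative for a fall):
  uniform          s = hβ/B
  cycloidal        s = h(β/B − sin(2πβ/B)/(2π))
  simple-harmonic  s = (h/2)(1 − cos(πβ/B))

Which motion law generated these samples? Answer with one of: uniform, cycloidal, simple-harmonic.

candidates at β/B = r: uniform s = h·r (linear in β); cycloidal s = h·(r − sin(2πr)/(2π)); simple-harmonic s = (h/2)(1 − cos(πr))
β=30°: printed 4.0000 | uniform 4.0000, cycloidal 1.4535, simple-harmonic 2.3431
β=36°: printed 4.8000 | uniform 4.8000, cycloidal 2.3782, simple-harmonic 3.2977
β=42°: printed 5.6000 | uniform 5.6000, cycloidal 3.5399, simple-harmonic 4.3681
β=96°: printed 12.8000 | uniform 12.8000, cycloidal 15.2218, simple-harmonic 14.4721
β=102°: printed 13.6000 | uniform 13.6000, cycloidal 15.6601, simple-harmonic 15.1281
only one law matches every sample → uniform

uniform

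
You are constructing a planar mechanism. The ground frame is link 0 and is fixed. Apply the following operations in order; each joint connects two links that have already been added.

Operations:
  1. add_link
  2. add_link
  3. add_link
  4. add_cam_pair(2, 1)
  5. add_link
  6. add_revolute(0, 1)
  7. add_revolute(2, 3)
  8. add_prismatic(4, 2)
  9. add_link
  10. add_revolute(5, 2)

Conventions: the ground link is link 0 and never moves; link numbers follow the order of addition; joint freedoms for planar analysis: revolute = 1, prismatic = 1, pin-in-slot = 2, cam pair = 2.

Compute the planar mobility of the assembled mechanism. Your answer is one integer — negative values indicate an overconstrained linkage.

(L,J1,J2)=(1,0,0); link0 fixed
link1: (2,0,0)
link2: (3,0,0)
link3: (4,0,0)
C 2-1 [J2]: (4,0,1)
link4: (5,0,1)
R 0-1 [J1]: (5,1,1)
R 2-3 [J1]: (5,2,1)
P 4-2 [J1]: (5,3,1)
link5: (6,3,1)
R 5-2 [J1]: (6,4,1)
Grübler: 3·5 − 2·4 − 1 = 6

M = 6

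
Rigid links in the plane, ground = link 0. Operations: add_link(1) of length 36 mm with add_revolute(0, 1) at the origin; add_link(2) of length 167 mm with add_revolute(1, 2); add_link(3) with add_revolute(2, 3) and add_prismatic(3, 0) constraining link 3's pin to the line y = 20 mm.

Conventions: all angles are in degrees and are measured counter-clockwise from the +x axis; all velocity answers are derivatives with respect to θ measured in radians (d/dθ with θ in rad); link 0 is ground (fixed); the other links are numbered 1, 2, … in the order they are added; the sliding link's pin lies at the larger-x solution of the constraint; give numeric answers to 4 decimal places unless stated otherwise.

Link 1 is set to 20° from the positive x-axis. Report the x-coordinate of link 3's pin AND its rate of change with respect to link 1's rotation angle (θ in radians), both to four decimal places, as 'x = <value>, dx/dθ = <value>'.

geometry: r = 36 mm, L = 167 mm, e = 20 mm
crank pin P = (r cos θ, r sin θ) = (33.828934, 12.312725)
h = r sin θ − e = 12.312725 − 20 = -7.687275
x = r cos θ + √(L² − h²) = 33.828934 + 166.822977 = 200.651912
dx/dθ = −r sin θ − h·r cos θ/√(L² − h²) (θ in radians; h = -7.687275) = -10.753873

x = 200.6519, dx/dθ = -10.7539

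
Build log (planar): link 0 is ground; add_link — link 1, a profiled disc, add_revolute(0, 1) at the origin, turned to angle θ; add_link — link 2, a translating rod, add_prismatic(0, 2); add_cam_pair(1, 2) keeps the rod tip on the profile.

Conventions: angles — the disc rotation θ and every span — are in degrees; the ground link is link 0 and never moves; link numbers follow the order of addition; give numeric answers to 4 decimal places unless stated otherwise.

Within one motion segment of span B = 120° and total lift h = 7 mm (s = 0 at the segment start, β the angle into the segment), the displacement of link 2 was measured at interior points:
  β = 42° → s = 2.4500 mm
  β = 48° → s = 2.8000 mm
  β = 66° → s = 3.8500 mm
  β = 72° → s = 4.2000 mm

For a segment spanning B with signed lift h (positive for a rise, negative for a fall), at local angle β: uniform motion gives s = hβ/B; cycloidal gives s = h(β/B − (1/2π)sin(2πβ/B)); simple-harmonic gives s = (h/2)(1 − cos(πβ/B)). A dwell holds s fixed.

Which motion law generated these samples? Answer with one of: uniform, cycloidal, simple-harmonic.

candidates at β/B = r: uniform s = h·r (linear in β); cycloidal s = h·(r − sin(2πr)/(2π)); simple-harmonic s = (h/2)(1 − cos(πr))
β=42°: printed 2.4500 | uniform 2.4500, cycloidal 1.5487, simple-harmonic 1.9110
β=48°: printed 2.8000 | uniform 2.8000, cycloidal 2.1452, simple-harmonic 2.4184
β=66°: printed 3.8500 | uniform 3.8500, cycloidal 4.1943, simple-harmonic 4.0475
β=72°: printed 4.2000 | uniform 4.2000, cycloidal 4.8548, simple-harmonic 4.5816
only one law matches every sample → uniform

uniform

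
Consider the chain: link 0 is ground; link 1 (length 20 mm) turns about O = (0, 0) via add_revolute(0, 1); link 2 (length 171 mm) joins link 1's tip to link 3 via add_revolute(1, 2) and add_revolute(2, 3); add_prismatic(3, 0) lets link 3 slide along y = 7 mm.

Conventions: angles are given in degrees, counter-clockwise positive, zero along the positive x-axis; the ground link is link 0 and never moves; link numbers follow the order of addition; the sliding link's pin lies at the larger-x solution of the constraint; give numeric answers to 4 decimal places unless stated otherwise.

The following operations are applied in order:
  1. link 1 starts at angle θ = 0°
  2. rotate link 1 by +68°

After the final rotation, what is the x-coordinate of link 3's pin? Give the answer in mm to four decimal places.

geometry: r = 20 mm, L = 171 mm, e = 7 mm; θ starts at 0°
rotate link 1 by +68°: θ ← 0° +68° = 68°
crank pin P = (r cos θ, r sin θ) = (7.492132, 18.543677)
h = r sin θ − e = 18.543677 − 7 = 11.543677
x = r cos θ + √(L² − h²) = 7.492132 + 170.609916 = 178.102048

178.1020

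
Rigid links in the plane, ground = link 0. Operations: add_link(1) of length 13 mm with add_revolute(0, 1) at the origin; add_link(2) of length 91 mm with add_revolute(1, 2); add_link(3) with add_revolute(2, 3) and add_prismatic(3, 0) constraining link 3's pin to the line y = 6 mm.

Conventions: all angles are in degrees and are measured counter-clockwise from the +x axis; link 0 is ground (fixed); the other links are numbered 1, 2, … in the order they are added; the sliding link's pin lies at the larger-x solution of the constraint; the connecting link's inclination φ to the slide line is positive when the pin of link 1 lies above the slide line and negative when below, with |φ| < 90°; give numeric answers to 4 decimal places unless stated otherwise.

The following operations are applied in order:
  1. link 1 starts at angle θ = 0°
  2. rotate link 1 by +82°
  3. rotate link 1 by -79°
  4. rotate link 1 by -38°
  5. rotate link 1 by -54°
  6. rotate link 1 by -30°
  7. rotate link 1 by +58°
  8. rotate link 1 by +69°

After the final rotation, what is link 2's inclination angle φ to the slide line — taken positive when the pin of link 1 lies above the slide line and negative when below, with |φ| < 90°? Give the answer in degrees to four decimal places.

geometry: r = 13 mm, L = 91 mm, e = 6 mm; θ starts at 0°
rotate link 1 by +82°: θ ← 0° +82° = 82°
rotate link 1 by -79°: θ ← 82° -79° = 3°
rotate link 1 by -38°: θ ← 3° -38° = -35°
rotate link 1 by -54°: θ ← -35° -54° = -89°
rotate link 1 by -30°: θ ← -89° -30° = -119°
rotate link 1 by +58°: θ ← -119° +58° = -61°
rotate link 1 by +69°: θ ← -61° +69° = 8°
h = r sin θ − e = 1.809250 − 6 = -4.190750
sin φ = h / L = -4.190750 / 91 = -0.04605219
φ = arcsin(-0.04605219) = -2.639530°

-2.6395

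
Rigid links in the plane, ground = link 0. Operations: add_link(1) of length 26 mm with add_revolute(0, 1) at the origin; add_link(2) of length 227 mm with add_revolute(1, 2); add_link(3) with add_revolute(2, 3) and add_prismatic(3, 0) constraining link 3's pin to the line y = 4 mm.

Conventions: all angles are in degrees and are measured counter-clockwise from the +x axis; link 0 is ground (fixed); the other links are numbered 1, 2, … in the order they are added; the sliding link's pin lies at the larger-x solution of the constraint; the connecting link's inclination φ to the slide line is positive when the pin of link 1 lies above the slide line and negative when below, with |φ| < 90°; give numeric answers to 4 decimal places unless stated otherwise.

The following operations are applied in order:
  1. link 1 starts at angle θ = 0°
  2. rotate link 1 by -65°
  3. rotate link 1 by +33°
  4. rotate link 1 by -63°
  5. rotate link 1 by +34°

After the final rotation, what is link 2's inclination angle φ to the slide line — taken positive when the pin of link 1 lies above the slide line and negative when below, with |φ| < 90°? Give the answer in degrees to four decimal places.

geometry: r = 26 mm, L = 227 mm, e = 4 mm; θ starts at 0°
rotate link 1 by -65°: θ ← 0° -65° = -65°
rotate link 1 by +33°: θ ← -65° +33° = -32°
rotate link 1 by -63°: θ ← -32° -63° = -95°
rotate link 1 by +34°: θ ← -95° +34° = -61°
h = r sin θ − e = -22.740112 − 4 = -26.740112
sin φ = h / L = -26.740112 / 227 = -0.11779785
φ = arcsin(-0.11779785) = -6.765027°

-6.7650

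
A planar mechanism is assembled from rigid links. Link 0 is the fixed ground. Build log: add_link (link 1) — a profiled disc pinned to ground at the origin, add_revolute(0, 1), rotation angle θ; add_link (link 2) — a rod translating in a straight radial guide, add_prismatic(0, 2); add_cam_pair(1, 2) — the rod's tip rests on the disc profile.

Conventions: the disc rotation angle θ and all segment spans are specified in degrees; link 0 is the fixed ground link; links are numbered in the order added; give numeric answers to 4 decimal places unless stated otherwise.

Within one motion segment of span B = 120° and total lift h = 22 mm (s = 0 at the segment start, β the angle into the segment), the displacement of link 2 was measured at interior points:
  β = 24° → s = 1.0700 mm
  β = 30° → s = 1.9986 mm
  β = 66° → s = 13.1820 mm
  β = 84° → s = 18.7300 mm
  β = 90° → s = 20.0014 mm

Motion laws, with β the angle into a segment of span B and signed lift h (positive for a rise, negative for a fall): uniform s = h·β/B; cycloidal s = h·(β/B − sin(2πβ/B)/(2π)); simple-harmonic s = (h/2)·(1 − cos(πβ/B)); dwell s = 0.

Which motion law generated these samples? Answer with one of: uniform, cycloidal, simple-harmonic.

candidates at β/B = r: uniform s = h·r (linear in β); cycloidal s = h·(r − sin(2πr)/(2π)); simple-harmonic s = (h/2)(1 − cos(πr))
β=24°: printed 1.0700 | uniform 4.4000, cycloidal 1.0700, simple-harmonic 2.1008
β=30°: printed 1.9986 | uniform 5.5000, cycloidal 1.9986, simple-harmonic 3.2218
β=66°: printed 13.1820 | uniform 12.1000, cycloidal 13.1820, simple-harmonic 12.7208
β=84°: printed 18.7300 | uniform 15.4000, cycloidal 18.7300, simple-harmonic 17.4656
β=90°: printed 20.0014 | uniform 16.5000, cycloidal 20.0014, simple-harmonic 18.7782
only one law matches every sample → cycloidal

cycloidal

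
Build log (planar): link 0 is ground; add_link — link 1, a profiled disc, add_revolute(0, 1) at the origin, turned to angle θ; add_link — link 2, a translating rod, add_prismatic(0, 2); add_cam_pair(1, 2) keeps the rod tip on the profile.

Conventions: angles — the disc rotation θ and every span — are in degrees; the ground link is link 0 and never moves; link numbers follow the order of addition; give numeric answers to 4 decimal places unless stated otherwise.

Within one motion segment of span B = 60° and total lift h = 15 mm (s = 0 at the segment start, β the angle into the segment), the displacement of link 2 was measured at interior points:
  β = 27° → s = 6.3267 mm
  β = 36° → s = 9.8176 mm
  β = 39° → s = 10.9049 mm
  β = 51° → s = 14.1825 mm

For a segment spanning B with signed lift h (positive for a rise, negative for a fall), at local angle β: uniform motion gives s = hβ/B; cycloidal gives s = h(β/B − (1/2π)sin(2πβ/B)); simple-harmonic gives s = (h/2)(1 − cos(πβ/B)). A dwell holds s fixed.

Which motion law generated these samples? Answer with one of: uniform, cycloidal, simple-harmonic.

candidates at β/B = r: uniform s = h·r (linear in β); cycloidal s = h·(r − sin(2πr)/(2π)); simple-harmonic s = (h/2)(1 − cos(πr))
β=27°: printed 6.3267 | uniform 6.7500, cycloidal 6.0123, simple-harmonic 6.3267
β=36°: printed 9.8176 | uniform 9.0000, cycloidal 10.4032, simple-harmonic 9.8176
β=39°: printed 10.9049 | uniform 9.7500, cycloidal 11.6814, simple-harmonic 10.9049
β=51°: printed 14.1825 | uniform 12.7500, cycloidal 14.6814, simple-harmonic 14.1825
only one law matches every sample → simple-harmonic

simple-harmonic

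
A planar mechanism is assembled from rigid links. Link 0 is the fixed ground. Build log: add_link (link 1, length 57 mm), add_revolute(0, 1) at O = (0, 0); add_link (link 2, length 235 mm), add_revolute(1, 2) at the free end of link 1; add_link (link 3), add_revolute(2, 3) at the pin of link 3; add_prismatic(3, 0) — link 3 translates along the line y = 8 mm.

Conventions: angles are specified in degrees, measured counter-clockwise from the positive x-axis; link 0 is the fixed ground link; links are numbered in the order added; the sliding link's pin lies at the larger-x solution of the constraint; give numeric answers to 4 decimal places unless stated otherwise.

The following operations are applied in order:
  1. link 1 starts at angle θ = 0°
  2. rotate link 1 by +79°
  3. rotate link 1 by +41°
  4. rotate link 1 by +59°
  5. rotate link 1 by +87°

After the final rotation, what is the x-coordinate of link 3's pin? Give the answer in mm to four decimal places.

geometry: r = 57 mm, L = 235 mm, e = 8 mm; θ starts at 0°
rotate link 1 by +79°: θ ← 0° +79° = 79°
rotate link 1 by +41°: θ ← 79° +41° = 120°
rotate link 1 by +59°: θ ← 120° +59° = 179°
rotate link 1 by +87°: θ ← 179° +87° = 266°
crank pin P = (r cos θ, r sin θ) = (-3.976119, -56.861151)
h = r sin θ − e = -56.861151 − 8 = -64.861151
x = r cos θ + √(L² − h²) = -3.976119 + 225.871714 = 221.895595

221.8956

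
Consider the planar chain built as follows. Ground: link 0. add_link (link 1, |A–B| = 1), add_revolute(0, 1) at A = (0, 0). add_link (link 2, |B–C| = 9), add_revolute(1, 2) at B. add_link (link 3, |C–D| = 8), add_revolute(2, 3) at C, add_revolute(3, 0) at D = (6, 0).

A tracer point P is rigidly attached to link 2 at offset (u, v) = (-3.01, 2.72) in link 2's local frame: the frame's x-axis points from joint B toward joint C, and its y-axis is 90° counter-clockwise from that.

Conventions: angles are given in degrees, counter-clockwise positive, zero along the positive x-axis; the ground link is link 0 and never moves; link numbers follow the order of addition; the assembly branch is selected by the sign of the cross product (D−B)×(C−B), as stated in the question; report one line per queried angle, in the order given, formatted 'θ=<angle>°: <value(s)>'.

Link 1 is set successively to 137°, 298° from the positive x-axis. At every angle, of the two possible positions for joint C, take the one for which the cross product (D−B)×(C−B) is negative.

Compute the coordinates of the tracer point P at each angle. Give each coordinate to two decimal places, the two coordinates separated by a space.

A=(0,0), D=(6.00,0)
θ=137°: B = A + 1.00·(cos137°, sin137°) = (-0.7314, 0.6820)
θ=137°: |BD| = 6.7658
θ=137°: circle(B,9.00) ∩ circle(D,8.00): a=4.6392, h=7.7122
θ=137°:   candidates: C₊=(4.6616,7.8873) cross=52.179; C₋=(3.1068,-7.4585) cross=-52.179
θ=137°:   branch - wants cross < 0 → take C=(3.1068,-7.4585) (cross=-52.179)
θ=137°: ex = (C−B)/|BC| = (0.4265,-0.9045); ey = (0.9045,0.4265)
θ=137°: P = B + -3.01·ex + 2.72·ey = (0.4452,4.5645)
θ=298°: B = A + 1.00·(cos298°, sin298°) = (0.4695, -0.8829)
θ=298°: |BD| = 5.6006
θ=298°: circle(B,9.00) ∩ circle(D,8.00): a=4.3180, h=7.8965
θ=298°:   candidates: C₊=(3.4885,7.5956) cross=44.225; C₋=(5.9784,-8.0000) cross=-44.225
θ=298°:   branch - wants cross < 0 → take C=(5.9784,-8.0000) (cross=-44.225)
θ=298°: ex = (C−B)/|BC| = (0.6121,-0.7908); ey = (0.7908,0.6121)
θ=298°: P = B + -3.01·ex + 2.72·ey = (0.7780,3.1622)

θ=137°: 0.45 4.56
θ=298°: 0.78 3.16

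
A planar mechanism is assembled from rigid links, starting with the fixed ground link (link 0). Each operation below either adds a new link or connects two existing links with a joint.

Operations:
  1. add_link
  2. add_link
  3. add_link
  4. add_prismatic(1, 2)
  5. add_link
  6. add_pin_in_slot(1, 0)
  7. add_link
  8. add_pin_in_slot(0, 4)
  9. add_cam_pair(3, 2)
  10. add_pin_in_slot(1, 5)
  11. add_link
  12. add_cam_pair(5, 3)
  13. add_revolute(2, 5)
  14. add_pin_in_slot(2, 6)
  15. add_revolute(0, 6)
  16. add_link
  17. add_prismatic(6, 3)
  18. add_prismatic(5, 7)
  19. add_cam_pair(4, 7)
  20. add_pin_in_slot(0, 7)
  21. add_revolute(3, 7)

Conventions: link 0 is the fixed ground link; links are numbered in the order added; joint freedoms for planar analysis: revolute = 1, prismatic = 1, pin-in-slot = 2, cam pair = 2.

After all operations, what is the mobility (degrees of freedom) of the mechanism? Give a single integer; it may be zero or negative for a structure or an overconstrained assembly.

link 0 = ground. State L|J1|J2 = 1|0|0
+link1  2|0|0
+link2  3|0|0
+link3  4|0|0
P(1,2) f=1→J1  4|1|0
+link4  5|1|0
PS(1,0) f=2→J2  5|1|1
+link5  6|1|1
PS(0,4) f=2→J2  6|1|2
C(3,2) f=2→J2  6|1|3
PS(1,5) f=2→J2  6|1|4
+link6  7|1|4
C(5,3) f=2→J2  7|1|5
R(2,5) f=1→J1  7|2|5
PS(2,6) f=2→J2  7|2|6
R(0,6) f=1→J1  7|3|6
+link7  8|3|6
P(6,3) f=1→J1  8|4|6
P(5,7) f=1→J1  8|5|6
C(4,7) f=2→J2  8|5|7
PS(0,7) f=2→J2  8|5|8
R(3,7) f=1→J1  8|6|8
M = 3(8−1)−2·6−8 = 21−12−8 = 1

M = 1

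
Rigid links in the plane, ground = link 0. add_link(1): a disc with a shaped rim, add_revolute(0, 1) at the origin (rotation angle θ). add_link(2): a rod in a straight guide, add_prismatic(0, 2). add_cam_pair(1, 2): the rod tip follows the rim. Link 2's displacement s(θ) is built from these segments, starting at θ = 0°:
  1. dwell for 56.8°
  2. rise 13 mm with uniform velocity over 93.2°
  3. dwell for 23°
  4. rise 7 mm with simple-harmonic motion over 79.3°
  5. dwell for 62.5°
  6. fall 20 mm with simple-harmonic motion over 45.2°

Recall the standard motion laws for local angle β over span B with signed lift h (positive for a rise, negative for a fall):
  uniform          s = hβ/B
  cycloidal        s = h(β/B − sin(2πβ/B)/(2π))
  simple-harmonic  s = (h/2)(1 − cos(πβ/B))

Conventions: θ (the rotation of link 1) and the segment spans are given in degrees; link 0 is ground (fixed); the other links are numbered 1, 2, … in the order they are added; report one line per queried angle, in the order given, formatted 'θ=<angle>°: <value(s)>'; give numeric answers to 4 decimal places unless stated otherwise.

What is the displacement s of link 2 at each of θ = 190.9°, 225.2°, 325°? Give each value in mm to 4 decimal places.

segment 1 (0° to 56.8°, dwell): s unchanged at 0.0000
segment 2 (56.8° to 150°, uniform, h = 13) is passed completely: s = 0.0000 + (13) = 13.0000
segment 3 (150° to 173°, dwell): s unchanged at 13.0000
θ = 190.9° falls in segment 4 (173° to 252.3°, simple-harmonic, h = 7): β = 190.9 − 173 = 17.9°, B = 79.3°; Δs = 7/2·(1 − cos(π·0.2257)) = 0.8438; s = 13.0000 + 0.8438 = 13.8438
θ = 225.2° falls in segment 4 (173° to 252.3°, simple-harmonic, h = 7): β = 225.2 − 173 = 52.2°, B = 79.3°; Δs = 7/2·(1 − cos(π·0.6583)) = 5.1693; s = 13.0000 + 5.1693 = 18.1693
segment 4 (173° to 252.3°, simple-harmonic, h = 7) is passed completely: s = 13.0000 + (7) = 20.0000
segment 5 (252.3° to 314.8°, dwell): s unchanged at 20.0000
θ = 325° falls in segment 6 (314.8° to 360°, simple-harmonic, h = -20): β = 325 − 314.8 = 10.2°, B = 45.2°; Δs = -20/2·(1 − cos(π·0.2257)) = -2.4095; s = 20.0000 − 2.4095 = 17.5905

θ=190.9°: 13.8438
θ=225.2°: 18.1693
θ=325°: 17.5905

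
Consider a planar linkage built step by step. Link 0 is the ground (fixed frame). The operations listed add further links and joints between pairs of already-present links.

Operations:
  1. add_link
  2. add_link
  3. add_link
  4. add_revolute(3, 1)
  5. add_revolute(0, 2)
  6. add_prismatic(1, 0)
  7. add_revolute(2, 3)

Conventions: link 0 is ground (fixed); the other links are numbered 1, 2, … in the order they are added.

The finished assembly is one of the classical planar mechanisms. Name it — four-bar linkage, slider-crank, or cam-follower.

links: 4 (incl. ground); joints: 3 revolute, 1 prismatic, 0 higher (cam) pair, forming one closed loop
4 links, 3 revolutes + 1 prismatic in one loop → slider-crank

slider-crank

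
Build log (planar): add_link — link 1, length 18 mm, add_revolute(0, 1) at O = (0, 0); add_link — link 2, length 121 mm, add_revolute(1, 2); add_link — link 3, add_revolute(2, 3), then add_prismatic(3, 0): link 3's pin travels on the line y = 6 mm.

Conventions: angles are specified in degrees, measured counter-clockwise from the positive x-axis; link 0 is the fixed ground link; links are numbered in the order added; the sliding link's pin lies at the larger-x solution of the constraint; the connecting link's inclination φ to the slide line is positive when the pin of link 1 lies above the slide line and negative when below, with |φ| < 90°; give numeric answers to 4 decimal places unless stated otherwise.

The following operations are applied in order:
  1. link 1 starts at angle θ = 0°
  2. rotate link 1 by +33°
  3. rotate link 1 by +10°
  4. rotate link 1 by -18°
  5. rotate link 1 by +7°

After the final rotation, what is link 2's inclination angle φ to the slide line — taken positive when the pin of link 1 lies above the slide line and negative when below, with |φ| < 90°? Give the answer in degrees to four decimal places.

geometry: r = 18 mm, L = 121 mm, e = 6 mm; θ starts at 0°
rotate link 1 by +33°: θ ← 0° +33° = 33°
rotate link 1 by +10°: θ ← 33° +10° = 43°
rotate link 1 by -18°: θ ← 43° -18° = 25°
rotate link 1 by +7°: θ ← 25° +7° = 32°
h = r sin θ − e = 9.538547 − 6 = 3.538547
sin φ = h / L = 3.538547 / 121 = 0.02924419
φ = arcsin(0.02924419) = 1.675807°

1.6758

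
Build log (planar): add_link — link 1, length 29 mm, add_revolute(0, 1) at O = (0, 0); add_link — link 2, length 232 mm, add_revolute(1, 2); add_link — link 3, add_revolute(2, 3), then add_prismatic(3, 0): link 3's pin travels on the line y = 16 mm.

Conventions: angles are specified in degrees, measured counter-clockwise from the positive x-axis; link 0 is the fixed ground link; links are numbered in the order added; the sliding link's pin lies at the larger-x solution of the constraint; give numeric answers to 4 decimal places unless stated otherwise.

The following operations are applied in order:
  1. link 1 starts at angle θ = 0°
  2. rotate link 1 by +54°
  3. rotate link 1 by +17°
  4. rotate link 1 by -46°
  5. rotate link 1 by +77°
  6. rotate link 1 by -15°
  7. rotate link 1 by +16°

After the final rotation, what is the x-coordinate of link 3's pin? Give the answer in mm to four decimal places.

geometry: r = 29 mm, L = 232 mm, e = 16 mm; θ starts at 0°
rotate link 1 by +54°: θ ← 0° +54° = 54°
rotate link 1 by +17°: θ ← 54° +17° = 71°
rotate link 1 by -46°: θ ← 71° -46° = 25°
rotate link 1 by +77°: θ ← 25° +77° = 102°
rotate link 1 by -15°: θ ← 102° -15° = 87°
rotate link 1 by +16°: θ ← 87° +16° = 103°
crank pin P = (r cos θ, r sin θ) = (-6.523581, 28.256732)
h = r sin θ − e = 28.256732 − 16 = 12.256732
x = r cos θ + √(L² − h²) = -6.523581 + 231.676008 = 225.152427

225.1524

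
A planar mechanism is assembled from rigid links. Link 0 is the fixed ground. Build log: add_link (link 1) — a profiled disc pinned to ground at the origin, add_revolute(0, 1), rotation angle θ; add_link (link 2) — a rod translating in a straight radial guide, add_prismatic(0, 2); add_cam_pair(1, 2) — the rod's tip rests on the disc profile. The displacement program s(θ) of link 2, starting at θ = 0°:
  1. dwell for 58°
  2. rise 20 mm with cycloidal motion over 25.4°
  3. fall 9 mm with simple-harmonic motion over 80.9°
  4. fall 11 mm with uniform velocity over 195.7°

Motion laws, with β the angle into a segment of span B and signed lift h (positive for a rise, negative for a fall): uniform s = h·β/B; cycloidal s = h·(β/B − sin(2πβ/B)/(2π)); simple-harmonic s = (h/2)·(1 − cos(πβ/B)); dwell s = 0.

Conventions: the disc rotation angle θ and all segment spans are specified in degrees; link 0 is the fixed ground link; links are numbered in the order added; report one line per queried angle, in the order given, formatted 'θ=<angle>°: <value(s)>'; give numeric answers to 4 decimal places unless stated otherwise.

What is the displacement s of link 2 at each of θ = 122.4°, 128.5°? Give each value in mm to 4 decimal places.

seg 1 [0°–58°] dwell: s stays 0.0000
seg 2 [58°–83.4°] cycloidal, h=20: full span → s += 20 → s = 20.0000
seg 3 [83.4°–164.3°] simple-harmonic, h=-9: θ=122.4° here. β=39, B=80.9. -9/2·(1 − cos(π·0.4821)) = -4.2467 → s = 15.7533
seg 3 [83.4°–164.3°] simple-harmonic, h=-9: θ=128.5° here. β=45.1, B=80.9. -9/2·(1 − cos(π·0.5575)) = -5.3082 → s = 14.6918

θ=122.4°: 15.7533
θ=128.5°: 14.6918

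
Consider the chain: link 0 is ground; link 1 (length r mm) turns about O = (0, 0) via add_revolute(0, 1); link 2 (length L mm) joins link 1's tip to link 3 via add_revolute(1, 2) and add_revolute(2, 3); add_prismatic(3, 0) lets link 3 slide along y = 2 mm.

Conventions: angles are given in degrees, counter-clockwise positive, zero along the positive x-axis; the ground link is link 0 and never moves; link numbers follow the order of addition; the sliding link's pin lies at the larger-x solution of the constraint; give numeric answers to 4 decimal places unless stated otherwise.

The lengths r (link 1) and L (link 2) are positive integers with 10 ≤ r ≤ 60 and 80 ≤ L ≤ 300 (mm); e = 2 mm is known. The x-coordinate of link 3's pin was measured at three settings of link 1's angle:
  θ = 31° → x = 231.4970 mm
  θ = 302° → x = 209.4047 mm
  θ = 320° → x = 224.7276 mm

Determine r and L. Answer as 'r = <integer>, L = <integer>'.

constraint per measurement: (x − r cos θ)² + (r sin θ − e)² = L²
subtracting the θ₁ and θ₂ equations cancels the r² and L² terms:
r = (x₁² − x₂²) / (2[(x₁cos θ₁ + e sin θ₁) − (x₂cos θ₂ + e sin θ₂)]) = 53.9999 → r = 54
L² = (x₁ − r cos θ₁)² + (r sin θ₁ − e)² = 34968.9937 → L = 187.0000 → L = 187
check at θ₃=320°: x = 224.7276 (printed 224.7276) ✓

r = 54, L = 187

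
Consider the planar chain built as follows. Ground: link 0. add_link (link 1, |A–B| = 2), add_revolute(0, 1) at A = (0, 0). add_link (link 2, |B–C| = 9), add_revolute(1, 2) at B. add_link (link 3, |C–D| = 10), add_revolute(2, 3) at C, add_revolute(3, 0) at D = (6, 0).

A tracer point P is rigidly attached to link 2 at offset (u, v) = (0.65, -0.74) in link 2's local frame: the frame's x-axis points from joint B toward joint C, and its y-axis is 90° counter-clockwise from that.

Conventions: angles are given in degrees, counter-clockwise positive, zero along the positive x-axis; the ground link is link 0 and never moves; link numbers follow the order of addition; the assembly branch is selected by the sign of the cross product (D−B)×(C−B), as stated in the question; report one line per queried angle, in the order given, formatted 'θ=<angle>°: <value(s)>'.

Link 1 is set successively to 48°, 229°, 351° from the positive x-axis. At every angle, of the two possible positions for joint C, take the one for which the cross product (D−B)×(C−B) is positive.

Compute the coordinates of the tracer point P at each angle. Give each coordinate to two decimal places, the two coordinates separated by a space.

A=(0,0), D=(6.00,0)
θ=48°: B = A + 2.00·(cos48°, sin48°) = (1.3383, 1.4863)
θ=48°: |BD| = 4.8929
θ=48°: circle(B,9.00) ∩ circle(D,10.00): a=0.5049, h=8.9858
θ=48°:   candidates: C₊=(4.5489,9.8941) cross=43.967; C₋=(-0.9103,-7.2283) cross=-43.967
θ=48°:   branch + wants cross > 0 → take C=(4.5489,9.8941) (cross=43.967)
θ=48°: ex = (C−B)/|BC| = (0.3567,0.9342); ey = (-0.9342,0.3567)
θ=48°: P = B + 0.65·ex + -0.74·ey = (2.2615,1.8295)
θ=229°: B = A + 2.00·(cos229°, sin229°) = (-1.3121, -1.5094)
θ=229°: |BD| = 7.4663
θ=229°: circle(B,9.00) ∩ circle(D,10.00): a=2.4608, h=8.6571
θ=229°:   candidates: C₊=(-0.6523,7.4664) cross=64.636; C₋=(2.8480,-9.4902) cross=-64.636
θ=229°:   branch + wants cross > 0 → take C=(-0.6523,7.4664) (cross=64.636)
θ=229°: ex = (C−B)/|BC| = (0.0733,0.9973); ey = (-0.9973,0.0733)
θ=229°: P = B + 0.65·ex + -0.74·ey = (-0.5265,-0.9154)
θ=351°: B = A + 2.00·(cos351°, sin351°) = (1.9754, -0.3129)
θ=351°: |BD| = 4.0368
θ=351°: circle(B,9.00) ∩ circle(D,10.00): a=-0.3350, h=8.9938
θ=351°:   candidates: C₊=(0.9443,8.6279) cross=36.306; C₋=(2.3385,-9.3055) cross=-36.306
θ=351°:   branch + wants cross > 0 → take C=(0.9443,8.6279) (cross=36.306)
θ=351°: ex = (C−B)/|BC| = (-0.1146,0.9934); ey = (-0.9934,-0.1146)
θ=351°: P = B + 0.65·ex + -0.74·ey = (2.6360,0.4176)

θ=48°: 2.26 1.83
θ=229°: -0.53 -0.92
θ=351°: 2.64 0.42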